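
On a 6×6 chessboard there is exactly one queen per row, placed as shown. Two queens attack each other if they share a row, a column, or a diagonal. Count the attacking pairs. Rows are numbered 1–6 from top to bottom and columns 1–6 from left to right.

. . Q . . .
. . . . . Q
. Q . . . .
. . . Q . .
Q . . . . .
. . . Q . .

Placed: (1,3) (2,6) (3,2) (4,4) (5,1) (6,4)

2

Same column: (4,4)–(6,4) (column 4).
Same diagonal: (2,6)–(4,4) (|2−4| = |6−4| = 2).
Total attacking pairs: 2.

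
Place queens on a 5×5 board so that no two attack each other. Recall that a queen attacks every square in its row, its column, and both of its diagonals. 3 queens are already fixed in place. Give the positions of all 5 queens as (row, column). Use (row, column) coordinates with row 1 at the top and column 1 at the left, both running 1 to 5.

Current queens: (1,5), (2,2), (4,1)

(1,5) (2,2) (3,4) (4,1) (5,3)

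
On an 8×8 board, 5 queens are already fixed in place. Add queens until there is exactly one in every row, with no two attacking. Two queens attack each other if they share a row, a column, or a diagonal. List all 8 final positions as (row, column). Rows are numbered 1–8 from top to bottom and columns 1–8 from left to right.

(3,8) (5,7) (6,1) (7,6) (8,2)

(1,5) (2,3) (3,8) (4,4) (5,7) (6,1) (7,6) (8,2)

Row 1: attacked by (3,8)→{6,8}; (5,7)→{3,7}; (6,1)→{1,6}; (7,6)→{6}; (8,2)→{2}. Safe: 4, 5. Place at column 5.
Row 2: attacked by (1,5)→{4,5,6}; (3,8)→{7,8}; (5,7)→{4,7}; (6,1)→{1,5}; (7,6)→{1,6}; (8,2)→{2,8}. Safe: 3. Place at column 3.
Row 4: attacked by (1,5)→{2,5,8}; (2,3)→{1,3,5}; (3,8)→{7,8}; (5,7)→{6,7,8}; (6,1)→{1,3}; (7,6)→{3,6}; (8,2)→{2,6}. Safe: 4. Place at column 4.
Columns [5, 3, 8, 4, 7, 1, 6, 2], r−c [-4, -1, -5, 0, -2, 5, 1, 6], r+c [6, 5, 11, 8, 12, 7, 13, 10] are all distinct, so no two queens attack.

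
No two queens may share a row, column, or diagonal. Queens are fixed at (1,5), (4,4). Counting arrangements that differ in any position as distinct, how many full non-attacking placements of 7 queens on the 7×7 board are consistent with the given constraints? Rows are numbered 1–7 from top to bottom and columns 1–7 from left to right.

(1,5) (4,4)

Branch on row 2: col 1 → 1; col 3 → 0; col 7 → 1.
Sum: 1 + 0 + 1 = 2.

2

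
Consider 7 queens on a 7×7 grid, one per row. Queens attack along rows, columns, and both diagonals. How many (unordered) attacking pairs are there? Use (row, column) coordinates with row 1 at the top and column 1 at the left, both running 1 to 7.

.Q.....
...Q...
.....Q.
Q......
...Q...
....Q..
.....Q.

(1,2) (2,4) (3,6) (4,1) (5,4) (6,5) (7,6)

6

Same column: (2,4)–(5,4) (column 4); (3,6)–(7,6) (column 6).
Same diagonal: (3,6)–(5,4) (|3−5| = |6−4| = 2); (5,4)–(6,5) (|5−6| = |4−5| = 1); (5,4)–(7,6) (|5−7| = |4−6| = 2); (6,5)–(7,6) (|6−7| = |5−6| = 1).
Total attacking pairs: 6.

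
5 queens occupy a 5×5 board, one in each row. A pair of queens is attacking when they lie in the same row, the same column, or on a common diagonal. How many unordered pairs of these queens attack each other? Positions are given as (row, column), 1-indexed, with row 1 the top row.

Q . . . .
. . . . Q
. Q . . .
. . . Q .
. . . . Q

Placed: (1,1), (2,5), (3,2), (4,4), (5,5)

4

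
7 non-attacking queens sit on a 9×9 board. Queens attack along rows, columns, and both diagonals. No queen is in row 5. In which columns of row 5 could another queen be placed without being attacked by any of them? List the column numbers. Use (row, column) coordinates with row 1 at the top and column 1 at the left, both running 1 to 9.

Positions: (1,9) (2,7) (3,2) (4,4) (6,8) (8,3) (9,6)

(1,9) attacks row 5 at column 9 and diagonals 5.
(2,7) attacks row 5 at column 7 and diagonals 4.
(3,2) attacks row 5 at column 2 and diagonals 4.
(4,4) attacks row 5 at column 4 and diagonals 3, 5.
(6,8) attacks row 5 at column 8 and diagonals 7, 9.
(8,3) attacks row 5 at column 3 and diagonals 6.
(9,6) attacks row 5 at column 6 and diagonals 2.
Attacked columns: {2, 3, 4, 5, 6, 7, 8, 9}. Safe: {1}.

columns 1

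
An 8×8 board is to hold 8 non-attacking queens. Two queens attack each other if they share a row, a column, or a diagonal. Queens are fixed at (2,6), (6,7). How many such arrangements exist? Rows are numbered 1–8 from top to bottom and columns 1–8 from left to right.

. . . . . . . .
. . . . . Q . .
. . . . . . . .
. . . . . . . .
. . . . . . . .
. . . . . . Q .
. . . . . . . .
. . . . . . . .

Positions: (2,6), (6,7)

Branch on row 1: col 1 → 0; col 3 → 2; col 4 → 1; col 8 → 0.
Sum: 0 + 2 + 1 + 0 = 3.

3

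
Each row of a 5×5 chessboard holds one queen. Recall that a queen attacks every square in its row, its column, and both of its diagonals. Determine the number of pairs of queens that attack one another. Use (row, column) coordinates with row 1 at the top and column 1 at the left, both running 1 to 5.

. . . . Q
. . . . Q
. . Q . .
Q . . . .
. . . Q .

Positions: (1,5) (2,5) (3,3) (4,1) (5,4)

Same column: (1,5)–(2,5) (column 5).
Same diagonal: (1,5)–(3,3) (|1−3| = |5−3| = 2).
Total attacking pairs: 2.

2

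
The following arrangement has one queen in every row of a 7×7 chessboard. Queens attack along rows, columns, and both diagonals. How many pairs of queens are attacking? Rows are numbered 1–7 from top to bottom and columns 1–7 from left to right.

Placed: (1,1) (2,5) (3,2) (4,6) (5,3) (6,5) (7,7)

3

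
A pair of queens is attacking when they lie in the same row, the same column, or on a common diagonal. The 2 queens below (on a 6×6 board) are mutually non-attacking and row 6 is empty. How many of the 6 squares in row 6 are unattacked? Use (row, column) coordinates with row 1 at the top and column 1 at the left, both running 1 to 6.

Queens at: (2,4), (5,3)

3

(2,4) attacks row 6 at column 4.
(5,3) attacks row 6 at column 3 and diagonals 2, 4.
Attacked columns: {2, 3, 4}. Safe: {1, 5, 6}.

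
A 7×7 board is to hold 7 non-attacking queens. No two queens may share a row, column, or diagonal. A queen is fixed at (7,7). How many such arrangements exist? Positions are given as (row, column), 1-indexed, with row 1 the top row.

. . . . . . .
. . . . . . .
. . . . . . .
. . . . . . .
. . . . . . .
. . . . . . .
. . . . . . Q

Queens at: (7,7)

4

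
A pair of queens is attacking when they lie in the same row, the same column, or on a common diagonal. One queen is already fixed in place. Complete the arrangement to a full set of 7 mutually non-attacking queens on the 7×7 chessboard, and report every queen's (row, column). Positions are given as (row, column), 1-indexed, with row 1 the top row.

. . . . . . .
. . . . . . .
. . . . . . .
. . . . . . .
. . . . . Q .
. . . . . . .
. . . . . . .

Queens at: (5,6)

Row 1: attacked by (5,6)→{2,6}. Safe: 1, 3, 4, 5, 7. Place at column 1.
Row 2: attacked by (1,1)→{1,2}; (5,6)→{3,6}. Safe: 4, 5, 7. Place at column 4.
Row 3: attacked by (1,1)→{1,3}; (2,4)→{3,4,5}; (5,6)→{4,6}. Safe: 2, 7. Place at column 7.
Row 4: attacked by (1,1)→{1,4}; (2,4)→{2,4,6}; (3,7)→{6,7}; (5,6)→{5,6,7}. Safe: 3. Place at column 3.
Row 6: attacked by (1,1)→{1,6}; (2,4)→{4}; (3,7)→{4,7}; (4,3)→{1,3,5}; (5,6)→{5,6,7}. Safe: 2. Place at column 2.
Row 7: attacked by (1,1)→{1,7}; (2,4)→{4}; (3,7)→{3,7}; (4,3)→{3,6}; (5,6)→{4,6}; (6,2)→{1,2,3}. Safe: 5. Place at column 5.
Columns [1, 4, 7, 3, 6, 2, 5], r−c [0, -2, -4, 1, -1, 4, 2], r+c [2, 6, 10, 7, 11, 8, 12] are all distinct, so no two queens attack.

(1,1) (2,4) (3,7) (4,3) (5,6) (6,2) (7,5)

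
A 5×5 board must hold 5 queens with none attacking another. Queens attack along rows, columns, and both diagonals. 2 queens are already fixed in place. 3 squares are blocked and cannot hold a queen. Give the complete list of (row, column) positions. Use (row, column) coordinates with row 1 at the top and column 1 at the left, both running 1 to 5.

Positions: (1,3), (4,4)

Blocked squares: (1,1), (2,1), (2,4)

(1,3) (2,5) (3,2) (4,4) (5,1)

Row 2: attacked by (1,3)→{2,3,4}; (4,4)→{2,4}. Blocked: 1,4. Safe: 5. Place at column 5.
Row 3: attacked by (1,3)→{1,3,5}; (2,5)→{4,5}; (4,4)→{3,4,5}. Safe: 2. Place at column 2.
Row 5: attacked by (1,3)→{3}; (2,5)→{2,5}; (3,2)→{2,4}; (4,4)→{3,4,5}. Safe: 1. Place at column 1.
Columns [3, 5, 2, 4, 1], r−c [-2, -3, 1, 0, 4], r+c [4, 7, 5, 8, 6] are all distinct, so no two queens attack.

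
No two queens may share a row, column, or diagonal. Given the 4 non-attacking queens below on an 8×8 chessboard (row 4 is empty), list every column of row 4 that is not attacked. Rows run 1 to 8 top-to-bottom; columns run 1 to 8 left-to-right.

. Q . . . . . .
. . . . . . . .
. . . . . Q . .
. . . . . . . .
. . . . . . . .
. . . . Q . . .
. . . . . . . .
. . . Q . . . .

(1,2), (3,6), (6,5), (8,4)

(1,2) attacks row 4 at column 2 and diagonals 5.
(3,6) attacks row 4 at column 6 and diagonals 5, 7.
(6,5) attacks row 4 at column 5 and diagonals 3, 7.
(8,4) attacks row 4 at column 4 and diagonals 8.
Attacked columns: {2, 3, 4, 5, 6, 7, 8}. Safe: {1}.

columns 1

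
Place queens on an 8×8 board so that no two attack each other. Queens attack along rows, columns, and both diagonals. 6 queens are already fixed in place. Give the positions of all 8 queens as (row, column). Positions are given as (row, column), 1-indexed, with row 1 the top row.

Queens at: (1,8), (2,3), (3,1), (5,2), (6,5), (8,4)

Row 4: attacked by (1,8)→{5,8}; (2,3)→{1,3,5}; (3,1)→{1,2}; (5,2)→{1,2,3}; (6,5)→{3,5,7}; (8,4)→{4,8}. Safe: 6. Place at column 6.
Row 7: attacked by (1,8)→{2,8}; (2,3)→{3,8}; (3,1)→{1,5}; (4,6)→{3,6}; (5,2)→{2,4}; (6,5)→{4,5,6}; (8,4)→{3,4,5}. Safe: 7. Place at column 7.
Columns [8, 3, 1, 6, 2, 5, 7, 4], r−c [-7, -1, 2, -2, 3, 1, 0, 4], r+c [9, 5, 4, 10, 7, 11, 14, 12] are all distinct, so no two queens attack.

(1,8) (2,3) (3,1) (4,6) (5,2) (6,5) (7,7) (8,4)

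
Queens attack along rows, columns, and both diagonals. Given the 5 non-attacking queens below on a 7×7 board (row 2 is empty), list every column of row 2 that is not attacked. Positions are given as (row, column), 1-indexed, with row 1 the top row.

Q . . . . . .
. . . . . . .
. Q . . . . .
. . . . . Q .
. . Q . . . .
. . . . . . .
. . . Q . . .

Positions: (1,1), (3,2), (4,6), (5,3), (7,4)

(1,1) attacks row 2 at column 1 and diagonals 2.
(3,2) attacks row 2 at column 2 and diagonals 1, 3.
(4,6) attacks row 2 at column 6 and diagonals 4.
(5,3) attacks row 2 at column 3 and diagonals 6.
(7,4) attacks row 2 at column 4.
Attacked columns: {1, 2, 3, 4, 6}. Safe: {5, 7}.

columns 5, 7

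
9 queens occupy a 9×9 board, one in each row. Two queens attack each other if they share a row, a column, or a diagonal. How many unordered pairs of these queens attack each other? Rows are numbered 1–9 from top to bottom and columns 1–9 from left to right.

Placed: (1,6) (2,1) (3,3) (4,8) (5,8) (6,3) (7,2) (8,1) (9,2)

Same column: (2,1)–(8,1) (column 1); (3,3)–(6,3) (column 3); (4,8)–(5,8) (column 8); (7,2)–(9,2) (column 2).
Same diagonal: (6,3)–(7,2) (|6−7| = |3−2| = 1); (6,3)–(8,1) (|6−8| = |3−1| = 2); (7,2)–(8,1) (|7−8| = |2−1| = 1); (8,1)–(9,2) (|8−9| = |1−2| = 1).
Total attacking pairs: 8.

8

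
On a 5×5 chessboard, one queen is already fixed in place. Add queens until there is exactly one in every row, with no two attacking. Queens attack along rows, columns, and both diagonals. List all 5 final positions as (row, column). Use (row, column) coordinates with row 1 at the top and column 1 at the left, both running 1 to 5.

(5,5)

Row 1: attacked by (5,5)→{1,5}. Safe: 2, 3, 4. Place at column 2.
Row 2: attacked by (1,2)→{1,2,3}; (5,5)→{2,5}. Safe: 4. Place at column 4.
Row 3: attacked by (1,2)→{2,4}; (2,4)→{3,4,5}; (5,5)→{3,5}. Safe: 1. Place at column 1.
Row 4: attacked by (1,2)→{2,5}; (2,4)→{2,4}; (3,1)→{1,2}; (5,5)→{4,5}. Safe: 3. Place at column 3.
Columns [2, 4, 1, 3, 5], r−c [-1, -2, 2, 1, 0], r+c [3, 6, 4, 7, 10] are all distinct, so no two queens attack.

(1,2) (2,4) (3,1) (4,3) (5,5)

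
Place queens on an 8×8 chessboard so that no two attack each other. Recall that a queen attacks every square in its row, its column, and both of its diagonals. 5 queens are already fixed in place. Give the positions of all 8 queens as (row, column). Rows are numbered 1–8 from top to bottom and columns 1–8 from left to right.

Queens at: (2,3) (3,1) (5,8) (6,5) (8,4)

Row 1: attacked by (2,3)→{2,3,4}; (3,1)→{1,3}; (5,8)→{4,8}; (6,5)→{5}; (8,4)→{4}. Safe: 6, 7. Place at column 7.
Row 4: attacked by (1,7)→{4,7}; (2,3)→{1,3,5}; (3,1)→{1,2}; (5,8)→{7,8}; (6,5)→{3,5,7}; (8,4)→{4,8}. Safe: 6. Place at column 6.
Row 7: attacked by (1,7)→{1,7}; (2,3)→{3,8}; (3,1)→{1,5}; (4,6)→{3,6}; (5,8)→{6,8}; (6,5)→{4,5,6}; (8,4)→{3,4,5}. Safe: 2. Place at column 2.
Columns [7, 3, 1, 6, 8, 5, 2, 4], r−c [-6, -1, 2, -2, -3, 1, 5, 4], r+c [8, 5, 4, 10, 13, 11, 9, 12] are all distinct, so no two queens attack.

(1,7) (2,3) (3,1) (4,6) (5,8) (6,5) (7,2) (8,4)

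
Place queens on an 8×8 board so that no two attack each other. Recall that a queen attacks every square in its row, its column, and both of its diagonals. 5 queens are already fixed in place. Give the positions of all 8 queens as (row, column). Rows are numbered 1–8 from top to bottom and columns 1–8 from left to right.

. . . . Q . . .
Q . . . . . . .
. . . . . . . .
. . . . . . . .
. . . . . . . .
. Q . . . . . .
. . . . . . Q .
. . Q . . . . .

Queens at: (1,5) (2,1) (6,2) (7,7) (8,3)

(1,5) (2,1) (3,4) (4,6) (5,8) (6,2) (7,7) (8,3)

Row 3: attacked by (1,5)→{3,5,7}; (2,1)→{1,2}; (6,2)→{2,5}; (7,7)→{3,7}; (8,3)→{3,8}. Safe: 4, 6. Place at column 4.
Row 4: attacked by (1,5)→{2,5,8}; (2,1)→{1,3}; (3,4)→{3,4,5}; (6,2)→{2,4}; (7,7)→{4,7}; (8,3)→{3,7}. Safe: 6. Place at column 6.
Row 5: attacked by (1,5)→{1,5}; (2,1)→{1,4}; (3,4)→{2,4,6}; (4,6)→{5,6,7}; (6,2)→{1,2,3}; (7,7)→{5,7}; (8,3)→{3,6}. Safe: 8. Place at column 8.
Columns [5, 1, 4, 6, 8, 2, 7, 3], r−c [-4, 1, -1, -2, -3, 4, 0, 5], r+c [6, 3, 7, 10, 13, 8, 14, 11] are all distinct, so no two queens attack.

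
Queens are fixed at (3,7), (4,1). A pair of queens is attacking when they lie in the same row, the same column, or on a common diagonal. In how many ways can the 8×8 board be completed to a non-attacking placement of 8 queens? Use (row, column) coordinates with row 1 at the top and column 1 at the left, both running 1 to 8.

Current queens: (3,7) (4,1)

6

Branch on row 1: col 2 → 1; col 3 → 1; col 6 → 4; col 8 → 0.
Sum: 1 + 1 + 4 + 0 = 6.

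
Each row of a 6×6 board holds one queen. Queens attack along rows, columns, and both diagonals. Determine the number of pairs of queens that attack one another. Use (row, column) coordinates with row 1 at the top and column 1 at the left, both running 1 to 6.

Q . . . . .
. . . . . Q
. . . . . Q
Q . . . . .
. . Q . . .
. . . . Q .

3

Same column: (1,1)–(4,1) (column 1); (2,6)–(3,6) (column 6).
Same diagonal: (2,6)–(5,3) (|2−5| = |6−3| = 3).
Total attacking pairs: 3.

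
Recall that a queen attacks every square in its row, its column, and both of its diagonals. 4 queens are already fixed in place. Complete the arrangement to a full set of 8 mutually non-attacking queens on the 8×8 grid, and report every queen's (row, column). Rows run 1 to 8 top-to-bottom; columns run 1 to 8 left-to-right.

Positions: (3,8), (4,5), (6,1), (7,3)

Row 1: attacked by (3,8)→{6,8}; (4,5)→{2,5,8}; (6,1)→{1,6}; (7,3)→{3}. Safe: 4, 7. Place at column 4.
Row 2: attacked by (1,4)→{3,4,5}; (3,8)→{7,8}; (4,5)→{3,5,7}; (6,1)→{1,5}; (7,3)→{3,8}. Safe: 2, 6. Place at column 2.
Row 5: attacked by (1,4)→{4,8}; (2,2)→{2,5}; (3,8)→{6,8}; (4,5)→{4,5,6}; (6,1)→{1,2}; (7,3)→{1,3,5}. Safe: 7. Place at column 7.
Row 8: attacked by (1,4)→{4}; (2,2)→{2,8}; (3,8)→{3,8}; (4,5)→{1,5}; (5,7)→{4,7}; (6,1)→{1,3}; (7,3)→{2,3,4}. Safe: 6. Place at column 6.
Columns [4, 2, 8, 5, 7, 1, 3, 6], r−c [-3, 0, -5, -1, -2, 5, 4, 2], r+c [5, 4, 11, 9, 12, 7, 10, 14] are all distinct, so no two queens attack.

(1,4) (2,2) (3,8) (4,5) (5,7) (6,1) (7,3) (8,6)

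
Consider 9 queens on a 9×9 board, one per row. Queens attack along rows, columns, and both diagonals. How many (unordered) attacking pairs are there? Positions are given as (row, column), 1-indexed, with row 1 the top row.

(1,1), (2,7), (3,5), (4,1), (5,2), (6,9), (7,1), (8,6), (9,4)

Same column: (1,1)–(4,1) (column 1); (1,1)–(7,1) (column 1); (4,1)–(7,1) (column 1).
Same diagonal: (3,5)–(7,1) (|3−7| = |5−1| = 4); (4,1)–(5,2) (|4−5| = |1−2| = 1).
Total attacking pairs: 5.

5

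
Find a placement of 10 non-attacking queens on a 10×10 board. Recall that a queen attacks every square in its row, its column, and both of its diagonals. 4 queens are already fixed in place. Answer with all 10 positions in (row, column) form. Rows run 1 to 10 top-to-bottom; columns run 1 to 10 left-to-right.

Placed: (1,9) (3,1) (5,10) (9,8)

(1,9) (2,3) (3,1) (4,7) (5,10) (6,6) (7,2) (8,5) (9,8) (10,4)

Row 2: attacked by (1,9)→{8,9,10}; (3,1)→{1,2}; (5,10)→{7,10}; (9,8)→{1,8}. Safe: 3, 4, 5, 6. Place at column 3.
Row 4: attacked by (1,9)→{6,9}; (2,3)→{1,3,5}; (3,1)→{1,2}; (5,10)→{9,10}; (9,8)→{3,8}. Safe: 4, 7. Place at column 7.
Row 6: attacked by (1,9)→{4,9}; (2,3)→{3,7}; (3,1)→{1,4}; (4,7)→{5,7,9}; (5,10)→{9,10}; (9,8)→{5,8}. Safe: 2, 6. Place at column 6.
Row 7: attacked by (1,9)→{3,9}; (2,3)→{3,8}; (3,1)→{1,5}; (4,7)→{4,7,10}; (5,10)→{8,10}; (6,6)→{5,6,7}; (9,8)→{6,8,10}. Safe: 2. Place at column 2.
Row 8: attacked by (1,9)→{2,9}; (2,3)→{3,9}; (3,1)→{1,6}; (4,7)→{3,7}; (5,10)→{7,10}; (6,6)→{4,6,8}; (7,2)→{1,2,3}; (9,8)→{7,8,9}. Safe: 5. Place at column 5.
Row 10: attacked by (1,9)→{9}; (2,3)→{3}; (3,1)→{1,8}; (4,7)→{1,7}; (5,10)→{5,10}; (6,6)→{2,6,10}; (7,2)→{2,5}; (8,5)→{3,5,7}; (9,8)→{7,8,9}. Safe: 4. Place at column 4.
Columns [9, 3, 1, 7, 10, 6, 2, 5, 8, 4], r−c [-8, -1, 2, -3, -5, 0, 5, 3, 1, 6], r+c [10, 5, 4, 11, 15, 12, 9, 13, 17, 14] are all distinct, so no two queens attack.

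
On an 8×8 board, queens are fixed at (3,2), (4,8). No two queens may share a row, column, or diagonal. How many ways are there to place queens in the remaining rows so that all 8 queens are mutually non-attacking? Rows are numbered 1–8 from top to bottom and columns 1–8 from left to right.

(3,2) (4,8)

6

Branch on row 1: col 1 → 0; col 3 → 4; col 6 → 1; col 7 → 1.
Sum: 0 + 4 + 1 + 1 = 6.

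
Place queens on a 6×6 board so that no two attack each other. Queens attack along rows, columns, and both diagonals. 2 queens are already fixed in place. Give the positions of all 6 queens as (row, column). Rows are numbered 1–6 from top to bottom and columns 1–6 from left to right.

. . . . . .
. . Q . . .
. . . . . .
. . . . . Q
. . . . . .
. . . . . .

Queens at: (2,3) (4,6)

Row 1: attacked by (2,3)→{2,3,4}; (4,6)→{3,6}. Safe: 1, 5. Place at column 5.
Row 3: attacked by (1,5)→{3,5}; (2,3)→{2,3,4}; (4,6)→{5,6}. Safe: 1. Place at column 1.
Row 5: attacked by (1,5)→{1,5}; (2,3)→{3,6}; (3,1)→{1,3}; (4,6)→{5,6}. Safe: 2, 4. Place at column 4.
Row 6: attacked by (1,5)→{5}; (2,3)→{3}; (3,1)→{1,4}; (4,6)→{4,6}; (5,4)→{3,4,5}. Safe: 2. Place at column 2.
Columns [5, 3, 1, 6, 4, 2], r−c [-4, -1, 2, -2, 1, 4], r+c [6, 5, 4, 10, 9, 8] are all distinct, so no two queens attack.

(1,5) (2,3) (3,1) (4,6) (5,4) (6,2)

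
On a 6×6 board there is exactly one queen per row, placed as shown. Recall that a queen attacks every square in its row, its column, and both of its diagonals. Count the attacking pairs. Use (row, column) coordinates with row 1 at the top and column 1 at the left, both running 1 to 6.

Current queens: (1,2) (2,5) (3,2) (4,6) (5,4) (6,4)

Same column: (1,2)–(3,2) (column 2); (5,4)–(6,4) (column 4).
Same diagonal: (3,2)–(5,4) (|3−5| = |2−4| = 2); (4,6)–(6,4) (|4−6| = |6−4| = 2).
Total attacking pairs: 4.

4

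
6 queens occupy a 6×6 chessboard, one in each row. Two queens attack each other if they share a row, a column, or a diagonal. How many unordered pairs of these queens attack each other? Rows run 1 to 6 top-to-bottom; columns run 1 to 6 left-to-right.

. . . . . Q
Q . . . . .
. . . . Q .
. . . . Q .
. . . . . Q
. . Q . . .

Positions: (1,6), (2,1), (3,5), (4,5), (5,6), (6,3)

4

Same column: (1,6)–(5,6) (column 6); (3,5)–(4,5) (column 5).
Same diagonal: (4,5)–(5,6) (|4−5| = |5−6| = 1); (4,5)–(6,3) (|4−6| = |5−3| = 2).
Total attacking pairs: 4.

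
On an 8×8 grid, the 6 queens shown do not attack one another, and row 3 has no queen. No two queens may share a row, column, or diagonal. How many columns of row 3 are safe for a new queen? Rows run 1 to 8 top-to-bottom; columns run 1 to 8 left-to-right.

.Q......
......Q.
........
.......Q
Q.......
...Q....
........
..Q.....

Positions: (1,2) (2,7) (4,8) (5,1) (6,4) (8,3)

(1,2) attacks row 3 at column 2 and diagonals 4.
(2,7) attacks row 3 at column 7 and diagonals 6, 8.
(4,8) attacks row 3 at column 8 and diagonals 7.
(5,1) attacks row 3 at column 1 and diagonals 3.
(6,4) attacks row 3 at column 4 and diagonals 1, 7.
(8,3) attacks row 3 at column 3 and diagonals 8.
Attacked columns: {1, 2, 3, 4, 6, 7, 8}. Safe: {5}.

1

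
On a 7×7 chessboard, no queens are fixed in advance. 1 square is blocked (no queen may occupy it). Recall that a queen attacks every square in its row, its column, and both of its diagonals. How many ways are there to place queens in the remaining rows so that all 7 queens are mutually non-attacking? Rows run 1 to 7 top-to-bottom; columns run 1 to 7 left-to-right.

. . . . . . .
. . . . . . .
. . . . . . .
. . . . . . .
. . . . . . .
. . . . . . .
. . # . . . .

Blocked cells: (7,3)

Branch on row 1: col 1 → 3; col 2 → 7; col 3 → 6; col 4 → 5; col 5 → 4; col 6 → 6; col 7 → 3.
Sum: 3 + 7 + 6 + 5 + 4 + 6 + 3 = 34.

34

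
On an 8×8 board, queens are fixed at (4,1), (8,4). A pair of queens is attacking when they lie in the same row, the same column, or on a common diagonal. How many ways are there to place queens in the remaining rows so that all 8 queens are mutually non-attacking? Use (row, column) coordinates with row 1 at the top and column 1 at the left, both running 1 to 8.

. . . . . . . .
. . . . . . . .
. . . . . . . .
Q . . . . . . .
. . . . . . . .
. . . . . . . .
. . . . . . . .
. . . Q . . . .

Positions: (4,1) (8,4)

Branch on row 1: col 2 → 2; col 3 → 1; col 5 → 0; col 6 → 1; col 7 → 1; col 8 → 0.
Sum: 2 + 1 + 0 + 1 + 1 + 0 = 5.

5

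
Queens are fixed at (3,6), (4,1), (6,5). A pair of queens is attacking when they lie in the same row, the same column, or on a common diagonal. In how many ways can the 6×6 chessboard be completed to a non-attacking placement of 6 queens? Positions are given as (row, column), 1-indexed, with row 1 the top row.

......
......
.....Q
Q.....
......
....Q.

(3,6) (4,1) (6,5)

1

Branch on row 1: col 2 → 1; col 3 → 0.
Sum: 1 + 0 = 1.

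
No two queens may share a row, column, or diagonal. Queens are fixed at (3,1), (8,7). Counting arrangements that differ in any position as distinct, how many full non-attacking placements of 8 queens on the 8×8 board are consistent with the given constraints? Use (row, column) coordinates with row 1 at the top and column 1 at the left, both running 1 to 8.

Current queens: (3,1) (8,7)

3

Branch on row 1: col 2 → 0; col 4 → 1; col 5 → 1; col 6 → 1; col 8 → 0.
Sum: 0 + 1 + 1 + 1 + 0 = 3.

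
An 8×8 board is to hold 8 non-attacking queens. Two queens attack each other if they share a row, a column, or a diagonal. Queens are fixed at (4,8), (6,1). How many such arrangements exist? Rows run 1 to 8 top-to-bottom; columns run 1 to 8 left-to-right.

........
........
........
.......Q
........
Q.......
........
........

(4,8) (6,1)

4

Branch on row 1: col 2 → 1; col 3 → 1; col 4 → 1; col 7 → 1.
Sum: 1 + 1 + 1 + 1 = 4.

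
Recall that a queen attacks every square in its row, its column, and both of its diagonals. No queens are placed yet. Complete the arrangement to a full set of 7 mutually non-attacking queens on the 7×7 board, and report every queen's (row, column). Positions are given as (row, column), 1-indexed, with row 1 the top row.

(1,1) (2,4) (3,7) (4,3) (5,6) (6,2) (7,5)

Row 1: Safe: 1, 2, 3, 4, 5, 6, 7. Place at column 1.
Row 2: attacked by (1,1)→{1,2}. Safe: 3, 4, 5, 6, 7. Place at column 4.
Row 3: attacked by (1,1)→{1,3}; (2,4)→{3,4,5}. Safe: 2, 6, 7. Place at column 7.
Row 4: attacked by (1,1)→{1,4}; (2,4)→{2,4,6}; (3,7)→{6,7}. Safe: 3, 5. Place at column 3.
Row 5: attacked by (1,1)→{1,5}; (2,4)→{1,4,7}; (3,7)→{5,7}; (4,3)→{2,3,4}. Safe: 6. Place at column 6.
Row 6: attacked by (1,1)→{1,6}; (2,4)→{4}; (3,7)→{4,7}; (4,3)→{1,3,5}; (5,6)→{5,6,7}. Safe: 2. Place at column 2.
Row 7: attacked by (1,1)→{1,7}; (2,4)→{4}; (3,7)→{3,7}; (4,3)→{3,6}; (5,6)→{4,6}; (6,2)→{1,2,3}. Safe: 5. Place at column 5.
Columns [1, 4, 7, 3, 6, 2, 5], r−c [0, -2, -4, 1, -1, 4, 2], r+c [2, 6, 10, 7, 11, 8, 12] are all distinct, so no two queens attack.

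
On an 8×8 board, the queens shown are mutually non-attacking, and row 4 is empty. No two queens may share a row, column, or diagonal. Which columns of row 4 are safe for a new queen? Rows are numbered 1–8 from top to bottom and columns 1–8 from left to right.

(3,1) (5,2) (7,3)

columns 4, 5, 7, 8

(3,1) attacks row 4 at column 1 and diagonals 2.
(5,2) attacks row 4 at column 2 and diagonals 1, 3.
(7,3) attacks row 4 at column 3 and diagonals 6.
Attacked columns: {1, 2, 3, 6}. Safe: {4, 5, 7, 8}.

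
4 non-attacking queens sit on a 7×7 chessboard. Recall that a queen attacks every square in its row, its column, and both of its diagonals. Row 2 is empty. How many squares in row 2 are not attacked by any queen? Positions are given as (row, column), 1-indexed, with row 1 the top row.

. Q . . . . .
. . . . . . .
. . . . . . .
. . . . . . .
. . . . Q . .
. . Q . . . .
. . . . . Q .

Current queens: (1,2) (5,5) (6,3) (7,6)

1

(1,2) attacks row 2 at column 2 and diagonals 1, 3.
(5,5) attacks row 2 at column 5 and diagonals 2.
(6,3) attacks row 2 at column 3 and diagonals 7.
(7,6) attacks row 2 at column 6 and diagonals 1.
Attacked columns: {1, 2, 3, 5, 6, 7}. Safe: {4}.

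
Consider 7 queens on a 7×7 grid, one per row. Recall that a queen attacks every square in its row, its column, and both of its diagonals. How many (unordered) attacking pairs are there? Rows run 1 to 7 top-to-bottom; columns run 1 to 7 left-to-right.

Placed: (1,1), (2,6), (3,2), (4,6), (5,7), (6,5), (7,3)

Same column: (2,6)–(4,6) (column 6).
Same diagonal: (3,2)–(6,5) (|3−6| = |2−5| = 3); (4,6)–(5,7) (|4−5| = |6−7| = 1); (4,6)–(7,3) (|4−7| = |6−3| = 3).
Total attacking pairs: 4.

4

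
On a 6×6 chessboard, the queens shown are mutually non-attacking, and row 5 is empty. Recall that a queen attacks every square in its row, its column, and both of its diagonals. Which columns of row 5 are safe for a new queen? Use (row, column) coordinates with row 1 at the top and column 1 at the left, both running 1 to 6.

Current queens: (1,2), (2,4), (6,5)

columns 3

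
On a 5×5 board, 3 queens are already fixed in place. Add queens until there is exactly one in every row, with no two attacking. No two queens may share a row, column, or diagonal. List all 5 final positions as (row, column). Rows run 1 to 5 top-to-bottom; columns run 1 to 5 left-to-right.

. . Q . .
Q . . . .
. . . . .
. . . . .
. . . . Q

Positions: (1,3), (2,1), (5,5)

(1,3) (2,1) (3,4) (4,2) (5,5)

Row 3: attacked by (1,3)→{1,3,5}; (2,1)→{1,2}; (5,5)→{3,5}. Safe: 4. Place at column 4.
Row 4: attacked by (1,3)→{3}; (2,1)→{1,3}; (3,4)→{3,4,5}; (5,5)→{4,5}. Safe: 2. Place at column 2.
Columns [3, 1, 4, 2, 5], r−c [-2, 1, -1, 2, 0], r+c [4, 3, 7, 6, 10] are all distinct, so no two queens attack.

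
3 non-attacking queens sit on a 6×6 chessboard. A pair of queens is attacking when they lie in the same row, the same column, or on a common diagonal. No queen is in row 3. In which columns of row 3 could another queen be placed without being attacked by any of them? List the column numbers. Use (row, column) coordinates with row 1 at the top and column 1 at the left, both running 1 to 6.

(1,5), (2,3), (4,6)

columns 1

(1,5) attacks row 3 at column 5 and diagonals 3.
(2,3) attacks row 3 at column 3 and diagonals 2, 4.
(4,6) attacks row 3 at column 6 and diagonals 5.
Attacked columns: {2, 3, 4, 5, 6}. Safe: {1}.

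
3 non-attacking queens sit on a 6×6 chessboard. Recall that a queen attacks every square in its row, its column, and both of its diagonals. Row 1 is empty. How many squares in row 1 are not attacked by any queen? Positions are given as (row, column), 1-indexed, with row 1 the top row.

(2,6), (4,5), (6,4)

(2,6) attacks row 1 at column 6 and diagonals 5.
(4,5) attacks row 1 at column 5 and diagonals 2.
(6,4) attacks row 1 at column 4.
Attacked columns: {2, 4, 5, 6}. Safe: {1, 3}.

2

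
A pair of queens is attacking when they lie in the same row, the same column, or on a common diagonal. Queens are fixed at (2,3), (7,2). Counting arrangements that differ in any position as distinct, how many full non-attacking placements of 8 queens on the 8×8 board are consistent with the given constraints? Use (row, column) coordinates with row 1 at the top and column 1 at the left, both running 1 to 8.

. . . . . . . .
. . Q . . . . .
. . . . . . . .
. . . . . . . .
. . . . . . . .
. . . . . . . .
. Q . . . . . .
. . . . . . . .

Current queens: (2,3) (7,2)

Branch on row 1: col 1 → 0; col 5 → 0; col 6 → 4; col 7 → 1.
Sum: 0 + 0 + 4 + 1 = 5.

5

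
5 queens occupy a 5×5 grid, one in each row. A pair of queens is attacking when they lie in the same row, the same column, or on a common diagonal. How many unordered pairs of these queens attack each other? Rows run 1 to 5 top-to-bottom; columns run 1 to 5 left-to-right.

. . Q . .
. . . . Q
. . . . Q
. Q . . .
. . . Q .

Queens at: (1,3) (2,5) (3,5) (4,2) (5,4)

Same column: (2,5)–(3,5) (column 5).
Same diagonal: (1,3)–(3,5) (|1−3| = |3−5| = 2).
Total attacking pairs: 2.

2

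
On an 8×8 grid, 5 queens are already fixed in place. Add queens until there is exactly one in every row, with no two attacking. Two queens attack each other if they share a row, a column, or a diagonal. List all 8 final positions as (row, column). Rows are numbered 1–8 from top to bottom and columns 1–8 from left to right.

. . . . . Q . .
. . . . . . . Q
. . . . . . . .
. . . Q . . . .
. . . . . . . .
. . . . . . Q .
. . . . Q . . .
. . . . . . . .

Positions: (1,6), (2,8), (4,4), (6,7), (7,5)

(1,6) (2,8) (3,2) (4,4) (5,1) (6,7) (7,5) (8,3)

Row 3: attacked by (1,6)→{4,6,8}; (2,8)→{7,8}; (4,4)→{3,4,5}; (6,7)→{4,7}; (7,5)→{1,5}. Safe: 2. Place at column 2.
Row 5: attacked by (1,6)→{2,6}; (2,8)→{5,8}; (3,2)→{2,4}; (4,4)→{3,4,5}; (6,7)→{6,7,8}; (7,5)→{3,5,7}. Safe: 1. Place at column 1.
Row 8: attacked by (1,6)→{6}; (2,8)→{2,8}; (3,2)→{2,7}; (4,4)→{4,8}; (5,1)→{1,4}; (6,7)→{5,7}; (7,5)→{4,5,6}. Safe: 3. Place at column 3.
Columns [6, 8, 2, 4, 1, 7, 5, 3], r−c [-5, -6, 1, 0, 4, -1, 2, 5], r+c [7, 10, 5, 8, 6, 13, 12, 11] are all distinct, so no two queens attack.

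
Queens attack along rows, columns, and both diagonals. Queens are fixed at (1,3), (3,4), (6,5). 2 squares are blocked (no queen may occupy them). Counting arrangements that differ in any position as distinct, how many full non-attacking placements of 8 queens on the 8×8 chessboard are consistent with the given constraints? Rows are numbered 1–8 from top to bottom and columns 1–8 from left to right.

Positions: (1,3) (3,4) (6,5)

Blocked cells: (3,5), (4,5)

2

Branch on row 2: col 6 → 2; col 7 → 0; col 8 → 0.
Sum: 2 + 0 + 0 = 2.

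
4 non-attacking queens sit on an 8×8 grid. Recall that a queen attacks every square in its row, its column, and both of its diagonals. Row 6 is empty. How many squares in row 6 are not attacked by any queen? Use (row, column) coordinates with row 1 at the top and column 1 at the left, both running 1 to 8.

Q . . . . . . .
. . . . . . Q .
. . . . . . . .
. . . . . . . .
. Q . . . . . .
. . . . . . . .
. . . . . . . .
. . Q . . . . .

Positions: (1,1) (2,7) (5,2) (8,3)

2

(1,1) attacks row 6 at column 1 and diagonals 6.
(2,7) attacks row 6 at column 7 and diagonals 3.
(5,2) attacks row 6 at column 2 and diagonals 1, 3.
(8,3) attacks row 6 at column 3 and diagonals 1, 5.
Attacked columns: {1, 2, 3, 5, 6, 7}. Safe: {4, 8}.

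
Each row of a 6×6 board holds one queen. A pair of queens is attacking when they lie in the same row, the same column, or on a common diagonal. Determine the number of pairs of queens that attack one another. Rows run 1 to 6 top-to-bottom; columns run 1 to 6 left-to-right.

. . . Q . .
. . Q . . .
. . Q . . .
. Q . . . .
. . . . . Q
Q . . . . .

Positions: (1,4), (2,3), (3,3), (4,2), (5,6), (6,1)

Same column: (2,3)–(3,3) (column 3).
Same diagonal: (1,4)–(2,3) (|1−2| = |4−3| = 1); (2,3)–(5,6) (|2−5| = |3−6| = 3); (3,3)–(4,2) (|3−4| = |3−2| = 1).
Total attacking pairs: 4.

4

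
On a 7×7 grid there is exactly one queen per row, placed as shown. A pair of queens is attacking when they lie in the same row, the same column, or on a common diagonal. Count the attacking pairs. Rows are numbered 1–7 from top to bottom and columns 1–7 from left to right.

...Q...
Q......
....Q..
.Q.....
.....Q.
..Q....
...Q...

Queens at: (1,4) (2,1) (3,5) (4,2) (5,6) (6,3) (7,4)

3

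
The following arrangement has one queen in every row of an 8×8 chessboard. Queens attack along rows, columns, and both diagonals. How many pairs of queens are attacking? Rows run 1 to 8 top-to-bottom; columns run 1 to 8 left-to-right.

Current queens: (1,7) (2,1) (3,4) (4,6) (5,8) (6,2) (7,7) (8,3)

2

Same column: (1,7)–(7,7) (column 7).
Same diagonal: (1,7)–(6,2) (|1−6| = |7−2| = 5).
Total attacking pairs: 2.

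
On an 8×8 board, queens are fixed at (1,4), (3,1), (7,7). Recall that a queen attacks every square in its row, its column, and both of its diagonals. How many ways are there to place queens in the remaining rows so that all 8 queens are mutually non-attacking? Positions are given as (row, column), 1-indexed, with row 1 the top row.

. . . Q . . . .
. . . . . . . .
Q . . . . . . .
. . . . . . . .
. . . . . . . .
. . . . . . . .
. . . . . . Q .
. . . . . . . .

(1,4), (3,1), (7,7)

Branch on row 2: col 6 → 0; col 8 → 1.
Sum: 0 + 1 = 1.

1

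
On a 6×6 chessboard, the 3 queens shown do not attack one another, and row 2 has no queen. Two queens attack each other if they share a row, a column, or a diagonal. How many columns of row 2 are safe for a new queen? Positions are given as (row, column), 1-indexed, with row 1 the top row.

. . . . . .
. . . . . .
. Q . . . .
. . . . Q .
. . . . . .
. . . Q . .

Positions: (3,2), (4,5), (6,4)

1

(3,2) attacks row 2 at column 2 and diagonals 1, 3.
(4,5) attacks row 2 at column 5 and diagonals 3.
(6,4) attacks row 2 at column 4.
Attacked columns: {1, 2, 3, 4, 5}. Safe: {6}.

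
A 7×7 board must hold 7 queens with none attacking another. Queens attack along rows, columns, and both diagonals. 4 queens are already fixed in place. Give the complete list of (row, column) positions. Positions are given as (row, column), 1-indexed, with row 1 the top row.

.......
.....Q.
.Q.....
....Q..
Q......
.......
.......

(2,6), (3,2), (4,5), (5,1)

(1,3) (2,6) (3,2) (4,5) (5,1) (6,4) (7,7)

Row 1: attacked by (2,6)→{5,6,7}; (3,2)→{2,4}; (4,5)→{2,5}; (5,1)→{1,5}. Safe: 3. Place at column 3.
Row 6: attacked by (1,3)→{3}; (2,6)→{2,6}; (3,2)→{2,5}; (4,5)→{3,5,7}; (5,1)→{1,2}. Safe: 4. Place at column 4.
Row 7: attacked by (1,3)→{3}; (2,6)→{1,6}; (3,2)→{2,6}; (4,5)→{2,5}; (5,1)→{1,3}; (6,4)→{3,4,5}. Safe: 7. Place at column 7.
Columns [3, 6, 2, 5, 1, 4, 7], r−c [-2, -4, 1, -1, 4, 2, 0], r+c [4, 8, 5, 9, 6, 10, 14] are all distinct, so no two queens attack.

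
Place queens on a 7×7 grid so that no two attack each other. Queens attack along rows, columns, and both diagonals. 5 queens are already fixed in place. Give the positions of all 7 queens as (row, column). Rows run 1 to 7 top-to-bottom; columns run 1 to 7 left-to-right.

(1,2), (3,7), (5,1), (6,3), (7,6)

Row 2: attacked by (1,2)→{1,2,3}; (3,7)→{6,7}; (5,1)→{1,4}; (6,3)→{3,7}; (7,6)→{1,6}. Safe: 5. Place at column 5.
Row 4: attacked by (1,2)→{2,5}; (2,5)→{3,5,7}; (3,7)→{6,7}; (5,1)→{1,2}; (6,3)→{1,3,5}; (7,6)→{3,6}. Safe: 4. Place at column 4.
Columns [2, 5, 7, 4, 1, 3, 6], r−c [-1, -3, -4, 0, 4, 3, 1], r+c [3, 7, 10, 8, 6, 9, 13] are all distinct, so no two queens attack.

(1,2) (2,5) (3,7) (4,4) (5,1) (6,3) (7,6)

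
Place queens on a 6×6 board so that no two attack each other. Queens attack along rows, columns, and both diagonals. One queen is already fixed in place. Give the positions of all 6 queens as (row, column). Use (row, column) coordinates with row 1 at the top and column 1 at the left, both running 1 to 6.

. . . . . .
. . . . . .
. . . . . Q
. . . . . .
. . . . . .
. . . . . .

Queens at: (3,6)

(1,2) (2,4) (3,6) (4,1) (5,3) (6,5)

Row 1: attacked by (3,6)→{4,6}. Safe: 1, 2, 3, 5. Place at column 2.
Row 2: attacked by (1,2)→{1,2,3}; (3,6)→{5,6}. Safe: 4. Place at column 4.
Row 4: attacked by (1,2)→{2,5}; (2,4)→{2,4,6}; (3,6)→{5,6}. Safe: 1, 3. Place at column 1.
Row 5: attacked by (1,2)→{2,6}; (2,4)→{1,4}; (3,6)→{4,6}; (4,1)→{1,2}. Safe: 3, 5. Place at column 3.
Row 6: attacked by (1,2)→{2}; (2,4)→{4}; (3,6)→{3,6}; (4,1)→{1,3}; (5,3)→{2,3,4}. Safe: 5. Place at column 5.
Columns [2, 4, 6, 1, 3, 5], r−c [-1, -2, -3, 3, 2, 1], r+c [3, 6, 9, 5, 8, 11] are all distinct, so no two queens attack.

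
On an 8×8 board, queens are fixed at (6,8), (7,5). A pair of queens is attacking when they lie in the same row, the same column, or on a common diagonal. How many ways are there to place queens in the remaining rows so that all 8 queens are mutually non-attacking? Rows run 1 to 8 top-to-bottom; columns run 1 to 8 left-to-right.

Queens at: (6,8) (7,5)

Branch on row 1: col 1 → 0; col 2 → 0; col 4 → 1; col 6 → 1; col 7 → 0.
Sum: 0 + 0 + 1 + 1 + 0 = 2.

2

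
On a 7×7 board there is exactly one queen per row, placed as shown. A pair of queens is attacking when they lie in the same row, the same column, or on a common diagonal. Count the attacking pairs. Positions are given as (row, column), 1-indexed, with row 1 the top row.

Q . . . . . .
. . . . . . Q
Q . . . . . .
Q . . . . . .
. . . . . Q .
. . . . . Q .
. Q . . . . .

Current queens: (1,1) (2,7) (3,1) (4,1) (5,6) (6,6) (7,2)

6

Same column: (1,1)–(3,1) (column 1); (1,1)–(4,1) (column 1); (3,1)–(4,1) (column 1); (5,6)–(6,6) (column 6).
Same diagonal: (1,1)–(6,6) (|1−6| = |1−6| = 5); (2,7)–(7,2) (|2−7| = |7−2| = 5).
Total attacking pairs: 6.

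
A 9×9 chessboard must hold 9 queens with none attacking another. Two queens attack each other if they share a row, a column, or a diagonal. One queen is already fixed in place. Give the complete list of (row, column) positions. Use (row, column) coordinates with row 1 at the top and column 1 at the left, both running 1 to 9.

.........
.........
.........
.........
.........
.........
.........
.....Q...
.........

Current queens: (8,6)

(1,7) (2,1) (3,8) (4,5) (5,2) (6,9) (7,3) (8,6) (9,4)

Row 1: attacked by (8,6)→{6}. Safe: 1, 2, 3, 4, 5, 7, 8, 9. Place at column 7.
Row 2: attacked by (1,7)→{6,7,8}; (8,6)→{6}. Safe: 1, 2, 3, 4, 5, 9. Place at column 1.
Row 3: attacked by (1,7)→{5,7,9}; (2,1)→{1,2}; (8,6)→{1,6}. Safe: 3, 4, 8. Place at column 8.
Row 4: attacked by (1,7)→{4,7}; (2,1)→{1,3}; (3,8)→{7,8,9}; (8,6)→{2,6}. Safe: 5. Place at column 5.
Row 5: attacked by (1,7)→{3,7}; (2,1)→{1,4}; (3,8)→{6,8}; (4,5)→{4,5,6}; (8,6)→{3,6,9}. Safe: 2. Place at column 2.
Row 6: attacked by (1,7)→{2,7}; (2,1)→{1,5}; (3,8)→{5,8}; (4,5)→{3,5,7}; (5,2)→{1,2,3}; (8,6)→{4,6,8}. Safe: 9. Place at column 9.
Row 7: attacked by (1,7)→{1,7}; (2,1)→{1,6}; (3,8)→{4,8}; (4,5)→{2,5,8}; (5,2)→{2,4}; (6,9)→{8,9}; (8,6)→{5,6,7}. Safe: 3. Place at column 3.
Row 9: attacked by (1,7)→{7}; (2,1)→{1,8}; (3,8)→{2,8}; (4,5)→{5}; (5,2)→{2,6}; (6,9)→{6,9}; (7,3)→{1,3,5}; (8,6)→{5,6,7}. Safe: 4. Place at column 4.
Columns [7, 1, 8, 5, 2, 9, 3, 6, 4], r−c [-6, 1, -5, -1, 3, -3, 4, 2, 5], r+c [8, 3, 11, 9, 7, 15, 10, 14, 13] are all distinct, so no two queens attack.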